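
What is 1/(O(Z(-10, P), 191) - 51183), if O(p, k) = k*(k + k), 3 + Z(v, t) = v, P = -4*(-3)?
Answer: 1/21779 ≈ 4.5916e-5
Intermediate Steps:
P = 12
Z(v, t) = -3 + v
O(p, k) = 2*k**2 (O(p, k) = k*(2*k) = 2*k**2)
1/(O(Z(-10, P), 191) - 51183) = 1/(2*191**2 - 51183) = 1/(2*36481 - 51183) = 1/(72962 - 51183) = 1/21779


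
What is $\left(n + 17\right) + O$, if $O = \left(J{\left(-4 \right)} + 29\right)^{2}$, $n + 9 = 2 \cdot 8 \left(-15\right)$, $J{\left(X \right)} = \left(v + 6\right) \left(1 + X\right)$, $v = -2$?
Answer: $57$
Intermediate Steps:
$J{\left(X \right)} = 4 + 4 X$ ($J{\left(X \right)} = \left(-2 + 6\right) \left(1 + X\right) = 4 \left(1 + X\right) = 4 + 4 X$)
$n = -249$ ($n = -9 + 2 \cdot 8 \left(-15\right) = -9 + 16 \left(-15\right) = -9 - 240 = -249$)
$O = 289$ ($O = \left(\left(4 + 4 \left(-4\right)\right) + 29\right)^{2} = \left(\left(4 - 16\right) + 29\right)^{2} = \left(-12 + 29\right)^{2} = 17^{2} = 289$)
$\left(n + 17\right) + O = \left(-249 + 17\right) + 289 = -232 + 289 = 57$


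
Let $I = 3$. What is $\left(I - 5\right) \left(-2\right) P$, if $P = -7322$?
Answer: $-29288$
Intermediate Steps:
$\left(I - 5\right) \left(-2\right) P = \left(3 - 5\right) \left(-2\right) \left(-7322\right) = \left(-2\right) \left(-2\right) \left(-7322\right) = 4 \left(-7322\right) = -29288$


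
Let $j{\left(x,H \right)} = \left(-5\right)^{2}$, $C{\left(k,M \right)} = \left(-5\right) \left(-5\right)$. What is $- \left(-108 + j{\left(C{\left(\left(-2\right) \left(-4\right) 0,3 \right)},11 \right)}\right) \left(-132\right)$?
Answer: $-10956$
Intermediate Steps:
$C{\left(k,M \right)} = 25$
$j{\left(x,H \right)} = 25$
$- \left(-108 + j{\left(C{\left(\left(-2\right) \left(-4\right) 0,3 \right)},11 \right)}\right) \left(-132\right) = - \left(-108 + 25\right) \left(-132\right) = - \left(-83\right) \left(-132\right) = \left(-1\right) 10956 = -10956$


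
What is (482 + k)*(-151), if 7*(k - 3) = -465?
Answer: -442430/7 ≈ -63204.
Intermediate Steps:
k = -444/7 (k = 3 + (⅐)*(-465) = 3 - 465/7 = -444/7 ≈ -63.429)
(482 + k)*(-151) = (482 - 444/7)*(-151) = (2930/7)*(-151) = -442430/7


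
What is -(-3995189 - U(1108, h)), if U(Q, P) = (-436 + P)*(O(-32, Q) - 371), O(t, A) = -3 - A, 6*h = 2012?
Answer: 4144377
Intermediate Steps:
h = 1006/3 (h = (1/6)*2012 = 1006/3 ≈ 335.33)
U(Q, P) = (-436 + P)*(-374 - Q) (U(Q, P) = (-436 + P)*((-3 - Q) - 371) = (-436 + P)*(-374 - Q))
-(-3995189 - U(1108, h)) = -(-3995189 - (163064 - 374*1006/3 + 436*1108 - 1*1006/3*1108)) = -(-3995189 - (163064 - 376244/3 + 483088 - 1114648/3)) = -(-3995189 - 1*149188) = -(-3995189 - 149188) = -1*(-4144377) = 4144377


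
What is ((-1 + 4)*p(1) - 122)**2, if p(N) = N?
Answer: 14161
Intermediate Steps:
((-1 + 4)*p(1) - 122)**2 = ((-1 + 4)*1 - 122)**2 = (3*1 - 122)**2 = (3 - 122)**2 = (-119)**2 = 14161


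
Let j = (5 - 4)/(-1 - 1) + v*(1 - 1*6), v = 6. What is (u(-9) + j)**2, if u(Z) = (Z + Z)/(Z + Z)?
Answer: 3481/4 ≈ 870.25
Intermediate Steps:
u(Z) = 1 (u(Z) = (2*Z)/((2*Z)) = (2*Z)*(1/(2*Z)) = 1)
j = -61/2 (j = (5 - 4)/(-1 - 1) + 6*(1 - 1*6) = 1/(-2) + 6*(1 - 6) = 1*(-1/2) + 6*(-5) = -1/2 - 30 = -61/2 ≈ -30.500)
(u(-9) + j)**2 = (1 - 61/2)**2 = (-59/2)**2 = 3481/4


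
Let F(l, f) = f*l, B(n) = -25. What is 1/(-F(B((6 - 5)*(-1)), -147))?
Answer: -1/3675 ≈ -0.00027211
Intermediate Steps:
1/(-F(B((6 - 5)*(-1)), -147)) = 1/(-(-147)*(-25)) = 1/(-1*3675) = 1/(-3675) = -1/3675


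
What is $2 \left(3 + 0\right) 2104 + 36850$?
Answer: $49474$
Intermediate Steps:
$2 \left(3 + 0\right) 2104 + 36850 = 2 \cdot 3 \cdot 2104 + 36850 = 6 \cdot 2104 + 36850 = 12624 + 36850 = 49474$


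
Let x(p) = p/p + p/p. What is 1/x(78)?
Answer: 1/2 ≈ 0.50000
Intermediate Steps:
x(p) = 2 (x(p) = 1 + 1 = 2)
1/x(78) = 1/2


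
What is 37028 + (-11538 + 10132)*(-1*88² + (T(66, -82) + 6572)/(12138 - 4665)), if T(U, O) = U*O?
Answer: 81641581556/7473 ≈ 1.0925e+7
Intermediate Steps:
T(U, O) = O*U
37028 + (-11538 + 10132)*(-1*88² + (T(66, -82) + 6572)/(12138 - 4665)) = 37028 + (-11538 + 10132)*(-1*88² + (-82*66 + 6572)/(12138 - 4665)) = 37028 - 1406*(-1*7744 + (-5412 + 6572)/7473) = 37028 - 1406*(-7744 + 1160*(1/7473)) = 37028 - 1406*(-7744 + 1160/7473) = 37028 - 1406*(-57869752/7473) = 37028 + 81364871312/7473 = 81641581556/7473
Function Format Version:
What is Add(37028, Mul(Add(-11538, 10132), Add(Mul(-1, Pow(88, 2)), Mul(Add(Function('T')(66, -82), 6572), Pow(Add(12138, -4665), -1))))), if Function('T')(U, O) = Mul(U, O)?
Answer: Rational(81641581556, 7473) ≈ 1.0925e+7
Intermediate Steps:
Function('T')(U, O) = Mul(O, U)
Add(37028, Mul(Add(-11538, 10132), Add(Mul(-1, Pow(88, 2)), Mul(Add(Function('T')(66, -82), 6572), Pow(Add(12138, -4665), -1))))) = Add(37028, Mul(Add(-11538, 10132), Add(Mul(-1, Pow(88, 2)), Mul(Add(Mul(-82, 66), 6572), Pow(Add(12138, -4665), -1))))) = Add(37028, Mul(-1406, Add(Mul(-1, 7744), Mul(Add(-5412, 6572), Pow(7473, -1))))) = Add(37028, Mul(-1406, Add(-7744, Mul(1160, Rational(1, 7473))))) = Add(37028, Mul(-1406, Add(-7744, Rational(1160, 7473)))) = Add(37028, Mul(-1406, Rational(-57869752, 7473))) = Add(37028, Rational(81364871312, 7473)) = Rational(81641581556, 7473)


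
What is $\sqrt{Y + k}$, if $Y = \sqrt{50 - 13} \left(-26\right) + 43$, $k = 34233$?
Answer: $\sqrt{34276 - 26 \sqrt{37}} \approx 184.71$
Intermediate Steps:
$Y = 43 - 26 \sqrt{37}$ ($Y = \sqrt{37} \left(-26\right) + 43 = - 26 \sqrt{37} + 43 = 43 - 26 \sqrt{37} \approx -115.15$)
$\sqrt{Y + k} = \sqrt{\left(43 - 26 \sqrt{37}\right) + 34233} = \sqrt{34276 - 26 \sqrt{37}}$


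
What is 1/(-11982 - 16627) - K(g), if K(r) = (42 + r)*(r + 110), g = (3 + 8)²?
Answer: -1077214678/28609 ≈ -37653.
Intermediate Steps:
g = 121 (g = 11² = 121)
K(r) = (42 + r)*(110 + r)
1/(-11982 - 16627) - K(g) = 1/(-11982 - 16627) - (4620 + 121² + 152*121) = 1/(-28609) - (4620 + 14641 + 18392) = -1/28609 - 1*37653 = -1/28609 - 37653 = -1077214678/28609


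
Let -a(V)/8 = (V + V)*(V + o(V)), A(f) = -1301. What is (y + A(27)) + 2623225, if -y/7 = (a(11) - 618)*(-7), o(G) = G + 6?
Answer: 2350170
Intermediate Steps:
o(G) = 6 + G
a(V) = -16*V*(6 + 2*V) (a(V) = -8*(V + V)*(V + (6 + V)) = -8*2*V*(6 + 2*V) = -16*V*(6 + 2*V))
y = -271754 (y = -7*(-32*11*(3 + 11) - 618)*(-7) = -7*(-32*11*14 - 618)*(-7) = -7*(-4928 - 618)*(-7) = -(-38822)*(-7) = -7*38822 = -271754)
(y + A(27)) + 2623225 = (-271754 - 1301) + 2623225 = -273055 + 2623225 = 2350170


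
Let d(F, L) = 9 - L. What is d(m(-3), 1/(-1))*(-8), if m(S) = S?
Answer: -80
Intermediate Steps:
d(m(-3), 1/(-1))*(-8) = (9 - 1/(-1))*(-8) = (9 - 1*(-1))*(-8) = (9 + 1)*(-8) = 10*(-8) = -80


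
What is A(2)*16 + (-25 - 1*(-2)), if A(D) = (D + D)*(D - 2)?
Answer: -23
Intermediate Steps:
A(D) = 2*D*(-2 + D) (A(D) = (2*D)*(-2 + D) = 2*D*(-2 + D))
A(2)*16 + (-25 - 1*(-2)) = (2*2*(-2 + 2))*16 + (-25 - 1*(-2)) = (2*2*0)*16 + (-25 + 2) = 0*16 - 23 = 0 - 23 = -23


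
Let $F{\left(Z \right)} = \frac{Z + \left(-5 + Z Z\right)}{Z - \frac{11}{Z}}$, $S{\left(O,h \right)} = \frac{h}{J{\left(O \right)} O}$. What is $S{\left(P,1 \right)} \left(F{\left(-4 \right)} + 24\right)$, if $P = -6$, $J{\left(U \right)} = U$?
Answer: $\frac{23}{45} \approx 0.51111$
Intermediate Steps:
$S{\left(O,h \right)} = \frac{h}{O^{2}}$ ($S{\left(O,h \right)} = \frac{h}{O O} = \frac{h}{O^{2}}$)
$F{\left(Z \right)} = \frac{-5 + Z + Z^{2}}{Z - \frac{11}{Z}}$ ($F{\left(Z \right)} = \frac{Z + \left(-5 + Z^{2}\right)}{Z - \frac{11}{Z}} = \frac{-5 + Z + Z^{2}}{Z - \frac{11}{Z}}$)
$S{\left(P,1 \right)} \left(F{\left(-4 \right)} + 24\right) = 1 \cdot \frac{1}{36} \left(- \frac{4 \left(-5 - 4 + \left(-4\right)^{2}\right)}{-11 + \left(-4\right)^{2}} + 24\right) = 1 \cdot \frac{1}{36} \left(- \frac{4 \left(-5 - 4 + 16\right)}{-11 + 16} + 24\right) = \frac{\left(-4\right) \frac{1}{5} \cdot 7 + 24}{36} = \frac{- \frac{28}{5} + 24}{36} = \frac{1}{36} \cdot \frac{92}{5} = \frac{23}{45}$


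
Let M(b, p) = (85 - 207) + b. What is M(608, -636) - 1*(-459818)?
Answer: 460304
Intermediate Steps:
M(b, p) = -122 + b
M(608, -636) - 1*(-459818) = (-122 + 608) - 1*(-459818) = 486 + 459818 = 460304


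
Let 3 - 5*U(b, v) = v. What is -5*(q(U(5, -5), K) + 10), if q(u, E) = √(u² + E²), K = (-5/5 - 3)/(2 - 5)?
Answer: -50 - 4*√61/3 ≈ -60.414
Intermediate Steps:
U(b, v) = ⅗ - v/5
K = 4/3 (K = (-5*⅕ - 3)/(-3) = (-1 - 3)*(-⅓) = -4*(-⅓) = 4/3 ≈ 1.3333)
q(u, E) = √(E² + u²)
-5*(q(U(5, -5), K) + 10) = -5*(√((4/3)² + (⅗ - ⅕*(-5))²) + 10) = -5*(√(16/9 + (⅗ + 1)²) + 10) = -5*(√(16/9 + (8/5)²) + 10) = -5*(√(16/9 + 64/25) + 10) = -5*(√(976/225) + 10) = -5*(4*√61/15 + 10) = -5*(10 + 4*√61/15) = -50 - 4*√61/3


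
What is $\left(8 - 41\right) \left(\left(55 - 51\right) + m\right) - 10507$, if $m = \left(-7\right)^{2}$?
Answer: $-12256$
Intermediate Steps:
$m = 49$
$\left(8 - 41\right) \left(\left(55 - 51\right) + m\right) - 10507 = \left(8 - 41\right) \left(\left(55 - 51\right) + 49\right) - 10507 = - 33 \left(4 + 49\right) - 10507 = \left(-33\right) 53 - 10507 = -1749 - 10507 = -12256$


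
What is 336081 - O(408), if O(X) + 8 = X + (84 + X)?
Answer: 335189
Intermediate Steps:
O(X) = 76 + 2*X (O(X) = -8 + (X + (84 + X)) = -8 + (84 + 2*X) = 76 + 2*X)
336081 - O(408) = 336081 - (76 + 2*408) = 336081 - (76 + 816) = 336081 - 1*892 = 336081 - 892 = 335189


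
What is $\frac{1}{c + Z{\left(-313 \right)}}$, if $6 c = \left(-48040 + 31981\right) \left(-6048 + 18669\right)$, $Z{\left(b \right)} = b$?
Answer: $- \frac{2}{67560839} \approx -2.9603 \cdot 10^{-8}$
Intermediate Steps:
$c = - \frac{67560213}{2}$ ($c = \frac{\left(-48040 + 31981\right) \left(-6048 + 18669\right)}{6} = \frac{\left(-16059\right) 12621}{6} = \frac{1}{6} \left(-202680639\right) = - \frac{67560213}{2} \approx -3.378 \cdot 10^{7}$)
$\frac{1}{c + Z{\left(-313 \right)}} = \frac{1}{- \frac{67560213}{2} - 313} = \frac{1}{- \frac{67560839}{2}} = - \frac{2}{67560839}$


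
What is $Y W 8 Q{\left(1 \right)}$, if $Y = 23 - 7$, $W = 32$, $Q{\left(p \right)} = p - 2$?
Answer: $-4096$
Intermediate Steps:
$Q{\left(p \right)} = -2 + p$
$Y = 16$ ($Y = 23 - 7 = 16$)
$Y W 8 Q{\left(1 \right)} = 16 \cdot 32 \cdot 8 \left(-2 + 1\right) = 512 \cdot 8 \left(-1\right) = 512 \left(-8\right) = -4096$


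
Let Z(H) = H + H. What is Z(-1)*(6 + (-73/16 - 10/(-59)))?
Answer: -1517/472 ≈ -3.2140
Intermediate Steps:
Z(H) = 2*H
Z(-1)*(6 + (-73/16 - 10/(-59))) = (2*(-1))*(6 + (-73/16 - 10/(-59))) = -2*(6 + (-73*1/16 - 10*(-1/59))) = -2*(6 + (-73/16 + 10/59)) = -2*(6 - 4147/944) = -2*1517/944 = -1517/472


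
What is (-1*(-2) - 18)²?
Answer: 256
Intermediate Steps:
(-1*(-2) - 18)² = (2 - 18)² = (-16)² = 256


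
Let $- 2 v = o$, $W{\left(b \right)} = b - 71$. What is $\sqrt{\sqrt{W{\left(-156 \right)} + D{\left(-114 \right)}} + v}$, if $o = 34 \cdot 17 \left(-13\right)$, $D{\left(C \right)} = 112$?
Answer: $\sqrt{3757 + i \sqrt{115}} \approx 61.294 + 0.08748 i$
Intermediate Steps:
$W{\left(b \right)} = -71 + b$
$o = -7514$ ($o = 578 \left(-13\right) = -7514$)
$v = 3757$ ($v = \left(- \frac{1}{2}\right) \left(-7514\right) = 3757$)
$\sqrt{\sqrt{W{\left(-156 \right)} + D{\left(-114 \right)}} + v} = \sqrt{\sqrt{\left(-71 - 156\right) + 112} + 3757} = \sqrt{\sqrt{-227 + 112} + 3757} = \sqrt{\sqrt{-115} + 3757} = \sqrt{i \sqrt{115} + 3757} = \sqrt{3757 + i \sqrt{115}}$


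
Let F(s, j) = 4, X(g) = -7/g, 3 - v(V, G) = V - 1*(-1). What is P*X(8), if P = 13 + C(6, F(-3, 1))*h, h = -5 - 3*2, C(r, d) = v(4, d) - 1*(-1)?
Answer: -21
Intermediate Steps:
v(V, G) = 2 - V (v(V, G) = 3 - (V - 1*(-1)) = 3 - (V + 1) = 3 - (1 + V) = 3 + (-1 - V) = 2 - V)
C(r, d) = -1 (C(r, d) = (2 - 1*4) - 1*(-1) = (2 - 4) + 1 = -2 + 1 = -1)
h = -11 (h = -5 - 6 = -11)
P = 24 (P = 13 - 1*(-11) = 13 + 11 = 24)
P*X(8) = 24*(-7/8) = -21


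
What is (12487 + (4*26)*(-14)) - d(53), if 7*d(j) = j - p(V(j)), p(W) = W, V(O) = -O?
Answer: 77111/7 ≈ 11016.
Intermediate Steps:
d(j) = 2*j/7 (d(j) = (j - (-1)*j)/7 = (j + j)/7 = (2*j)/7 = 2*j/7)
(12487 + (4*26)*(-14)) - d(53) = (12487 + (4*26)*(-14)) - 2*53/7 = (12487 + 104*(-14)) - 1*106/7 = (12487 - 1456) - 106/7 = 11031 - 106/7 = 77111/7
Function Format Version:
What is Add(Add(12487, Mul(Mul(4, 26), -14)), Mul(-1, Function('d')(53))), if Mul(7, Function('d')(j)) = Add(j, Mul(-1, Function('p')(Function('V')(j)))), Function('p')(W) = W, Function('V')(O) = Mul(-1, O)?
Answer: Rational(77111, 7) ≈ 11016.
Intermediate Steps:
Function('d')(j) = Mul(Rational(2, 7), j) (Function('d')(j) = Mul(Rational(1, 7), Add(j, Mul(-1, Mul(-1, j)))) = Mul(Rational(1, 7), Add(j, j)) = Mul(Rational(1, 7), Mul(2, j)) = Mul(Rational(2, 7), j))
Add(Add(12487, Mul(Mul(4, 26), -14)), Mul(-1, Function('d')(53))) = Add(Add(12487, Mul(Mul(4, 26), -14)), Mul(-1, Mul(Rational(2, 7), 53))) = Add(Add(12487, Mul(104, -14)), Mul(-1, Rational(106, 7))) = Add(Add(12487, -1456), Rational(-106, 7)) = Add(11031, Rational(-106, 7)) = Rational(77111, 7)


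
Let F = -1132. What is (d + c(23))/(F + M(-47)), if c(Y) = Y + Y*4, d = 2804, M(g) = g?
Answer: -973/393 ≈ -2.4758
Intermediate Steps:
c(Y) = 5*Y (c(Y) = Y + 4*Y = 5*Y)
(d + c(23))/(F + M(-47)) = (2804 + 5*23)/(-1132 - 47) = (2804 + 115)/(-1179) = 2919*(-1/1179) = -973/393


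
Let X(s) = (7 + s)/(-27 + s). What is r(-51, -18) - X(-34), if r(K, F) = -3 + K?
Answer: -3321/61 ≈ -54.443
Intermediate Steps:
X(s) = (7 + s)/(-27 + s)
r(-51, -18) - X(-34) = (-3 - 51) - (7 - 34)/(-27 - 34) = -54 - (-27)/(-61) = -54 - (-1)*(-27)/61 = -54 - 1*27/61 = -54 - 27/61 = -3321/61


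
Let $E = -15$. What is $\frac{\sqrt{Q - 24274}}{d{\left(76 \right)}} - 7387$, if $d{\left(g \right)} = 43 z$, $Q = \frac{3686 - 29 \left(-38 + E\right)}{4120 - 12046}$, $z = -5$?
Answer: $-7387 - \frac{3 i \sqrt{18826788962}}{568030} \approx -7387.0 - 0.72467 i$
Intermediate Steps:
$Q = - \frac{1741}{2642}$ ($Q = \frac{3686 - 29 \left(-38 - 15\right)}{4120 - 12046} = \frac{3686 - -1537}{-7926} = \left(3686 + 1537\right) \left(- \frac{1}{7926}\right) = 5223 \left(- \frac{1}{7926}\right) = - \frac{1741}{2642} \approx -0.65897$)
$d{\left(g \right)} = -215$ ($d{\left(g \right)} = 43 \left(-5\right) = -215$)
$\frac{\sqrt{Q - 24274}}{d{\left(76 \right)}} - 7387 = \frac{\sqrt{- \frac{1741}{2642} - 24274}}{-215} - 7387 = \sqrt{- \frac{64133649}{2642}} \left(- \frac{1}{215}\right) - 7387 = \frac{3 i \sqrt{18826788962}}{2642} \left(- \frac{1}{215}\right) - 7387 = - \frac{3 i \sqrt{18826788962}}{568030} - 7387 = -7387 - \frac{3 i \sqrt{18826788962}}{568030}$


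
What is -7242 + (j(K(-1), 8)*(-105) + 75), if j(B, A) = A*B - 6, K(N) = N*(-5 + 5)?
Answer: -6537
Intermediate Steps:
K(N) = 0 (K(N) = N*0 = 0)
j(B, A) = -6 + A*B
-7242 + (j(K(-1), 8)*(-105) + 75) = -7242 + ((-6 + 8*0)*(-105) + 75) = -7242 + ((-6 + 0)*(-105) + 75) = -7242 + (-6*(-105) + 75) = -7242 + (630 + 75) = -7242 + 705 = -6537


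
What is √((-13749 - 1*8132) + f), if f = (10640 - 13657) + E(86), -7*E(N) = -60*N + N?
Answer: 2*I*√296121/7 ≈ 155.48*I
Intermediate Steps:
E(N) = 59*N/7 (E(N) = -(-60*N + N)/7 = -(-59)*N/7 = 59*N/7)
f = -16045/7 (f = (10640 - 13657) + (59/7)*86 = -3017 + 5074/7 = -16045/7 ≈ -2292.1)
√((-13749 - 1*8132) + f) = √((-13749 - 1*8132) - 16045/7) = √((-13749 - 8132) - 16045/7) = √(-21881 - 16045/7) = √(-169212/7) = 2*I*√296121/7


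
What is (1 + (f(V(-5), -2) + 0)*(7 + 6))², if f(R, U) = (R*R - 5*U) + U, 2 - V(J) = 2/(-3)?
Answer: 3157729/81 ≈ 38984.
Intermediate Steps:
V(J) = 8/3 (V(J) = 2 - 2/(-3) = 2 - 2*(-1)/3 = 2 - 1*(-⅔) = 2 + ⅔ = 8/3)
f(R, U) = R² - 4*U (f(R, U) = (R² - 5*U) + U = R² - 4*U)
(1 + (f(V(-5), -2) + 0)*(7 + 6))² = (1 + (((8/3)² - 4*(-2)) + 0)*(7 + 6))² = (1 + ((64/9 + 8) + 0)*13)² = (1 + (136/9 + 0)*13)² = (1 + (136/9)*13)² = (1 + 1768/9)² = (1777/9)² = 3157729/81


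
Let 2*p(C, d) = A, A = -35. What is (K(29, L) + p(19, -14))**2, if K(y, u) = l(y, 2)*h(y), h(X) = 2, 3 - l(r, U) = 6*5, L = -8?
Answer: 20449/4 ≈ 5112.3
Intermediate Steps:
p(C, d) = -35/2 (p(C, d) = (1/2)*(-35) = -35/2)
l(r, U) = -27 (l(r, U) = 3 - 6*5 = 3 - 1*30 = 3 - 30 = -27)
K(y, u) = -54 (K(y, u) = -27*2 = -54)
(K(29, L) + p(19, -14))**2 = (-54 - 35/2)**2 = (-143/2)**2 = 20449/4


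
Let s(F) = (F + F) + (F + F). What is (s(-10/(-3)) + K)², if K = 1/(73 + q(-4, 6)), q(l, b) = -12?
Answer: 5968249/33489 ≈ 178.22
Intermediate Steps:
s(F) = 4*F (s(F) = 2*F + 2*F = 4*F)
K = 1/61 (K = 1/(73 - 12) = 1/61 ≈ 0.016393)
(s(-10/(-3)) + K)² = (4*(-10/(-3)) + 1/61)² = (4*(-10*(-⅓)) + 1/61)² = (4*(10/3) + 1/61)² = (40/3 + 1/61)² = (2443/183)² = 5968249/33489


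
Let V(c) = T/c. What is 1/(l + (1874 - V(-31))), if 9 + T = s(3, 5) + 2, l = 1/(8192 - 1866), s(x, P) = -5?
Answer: 196106/367426763 ≈ 0.00053373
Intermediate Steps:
l = 1/6326 ≈ 0.00015808
T = -12 (T = -9 + (-5 + 2) = -9 - 3 = -12)
V(c) = -12/c
1/(l + (1874 - V(-31))) = 1/(1/6326 + (1874 - (-12)/(-31))) = 1/(1/6326 + (1874 - (-12)*(-1)/31)) = 1/(1/6326 + (1874 - 1*12/31)) = 1/(1/6326 + (1874 - 12/31)) = 1/(1/6326 + 58082/31) = 1/(367426763/196106) = 196106/367426763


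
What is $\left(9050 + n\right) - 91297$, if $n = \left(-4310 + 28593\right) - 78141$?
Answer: $-136105$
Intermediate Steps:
$n = -53858$ ($n = 24283 - 78141 = -53858$)
$\left(9050 + n\right) - 91297 = \left(9050 - 53858\right) - 91297 = -44808 - 91297 = -136105$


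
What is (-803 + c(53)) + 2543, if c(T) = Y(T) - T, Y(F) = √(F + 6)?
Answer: 1687 + √59 ≈ 1694.7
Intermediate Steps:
Y(F) = √(6 + F)
c(T) = √(6 + T) - T
(-803 + c(53)) + 2543 = (-803 + (√(6 + 53) - 1*53)) + 2543 = (-803 + (√59 - 53)) + 2543 = (-803 + (-53 + √59)) + 2543 = (-856 + √59) + 2543 = 1687 + √59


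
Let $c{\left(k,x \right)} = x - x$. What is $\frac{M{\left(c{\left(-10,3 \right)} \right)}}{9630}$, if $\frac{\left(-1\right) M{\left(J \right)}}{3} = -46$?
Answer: $\frac{23}{1605} \approx 0.01433$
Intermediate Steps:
$c{\left(k,x \right)} = 0$
$M{\left(J \right)} = 138$ ($M{\left(J \right)} = \left(-3\right) \left(-46\right) = 138$)
$\frac{M{\left(c{\left(-10,3 \right)} \right)}}{9630} = \frac{138}{9630} = 138 \cdot \frac{1}{9630} = \frac{23}{1605}$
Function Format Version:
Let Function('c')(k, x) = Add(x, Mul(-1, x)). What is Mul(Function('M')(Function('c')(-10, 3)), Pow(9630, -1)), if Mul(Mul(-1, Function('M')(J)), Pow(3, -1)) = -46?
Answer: Rational(23, 1605) ≈ 0.014330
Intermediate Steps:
Function('c')(k, x) = 0
Function('M')(J) = 138 (Function('M')(J) = Mul(-3, -46) = 138)
Mul(Function('M')(Function('c')(-10, 3)), Pow(9630, -1)) = Mul(138, Pow(9630, -1)) = Mul(138, Rational(1, 9630)) = Rational(23, 1605)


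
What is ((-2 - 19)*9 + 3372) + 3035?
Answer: 6218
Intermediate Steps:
((-2 - 19)*9 + 3372) + 3035 = (-21*9 + 3372) + 3035 = (-189 + 3372) + 3035 = 3183 + 3035 = 6218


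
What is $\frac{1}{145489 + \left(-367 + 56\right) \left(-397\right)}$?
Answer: $\frac{1}{268956} \approx 3.7181 \cdot 10^{-6}$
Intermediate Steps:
$\frac{1}{145489 + \left(-367 + 56\right) \left(-397\right)} = \frac{1}{145489 - -123467} = \frac{1}{145489 + 123467} = \frac{1}{268956}$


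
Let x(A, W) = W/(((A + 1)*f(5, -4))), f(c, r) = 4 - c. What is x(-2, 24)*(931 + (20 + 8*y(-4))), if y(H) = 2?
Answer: 23208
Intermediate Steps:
x(A, W) = W/(-1 - A) (x(A, W) = W/(((A + 1)*(4 - 1*5))) = W/(((1 + A)*(4 - 5))) = W/(((1 + A)*(-1))) = W/(-1 - A))
x(-2, 24)*(931 + (20 + 8*y(-4))) = (-1*24/(1 - 2))*(931 + (20 + 8*2)) = (-1*24/(-1))*(931 + (20 + 16)) = (-1*24*(-1))*(931 + 36) = 24*967 = 23208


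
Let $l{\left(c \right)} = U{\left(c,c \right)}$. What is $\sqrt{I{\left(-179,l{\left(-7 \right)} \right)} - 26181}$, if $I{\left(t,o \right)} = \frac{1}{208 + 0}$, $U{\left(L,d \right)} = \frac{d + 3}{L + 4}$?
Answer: $\frac{i \sqrt{70793411}}{52} \approx 161.81 i$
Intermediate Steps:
$U{\left(L,d \right)} = \frac{3 + d}{4 + L}$
$l{\left(c \right)} = \frac{3 + c}{4 + c}$
$I{\left(t,o \right)} = \frac{1}{208}$
$\sqrt{I{\left(-179,l{\left(-7 \right)} \right)} - 26181} = \sqrt{\frac{1}{208} - 26181} = \sqrt{- \frac{5445647}{208}} = \frac{i \sqrt{70793411}}{52}$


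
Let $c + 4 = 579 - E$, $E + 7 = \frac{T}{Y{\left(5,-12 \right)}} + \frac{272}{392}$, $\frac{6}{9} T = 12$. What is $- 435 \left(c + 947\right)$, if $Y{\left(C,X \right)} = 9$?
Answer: $- \frac{32533215}{49} \approx -6.6394 \cdot 10^{5}$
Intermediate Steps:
$T = 18$ ($T = \frac{3}{2} \cdot 12 = 18$)
$E = - \frac{211}{49}$ ($E = -7 + \left(\frac{18}{9} + \frac{272}{392}\right) = -7 + \left(18 \cdot \frac{1}{9} + 272 \cdot \frac{1}{392}\right) = -7 + \left(2 + \frac{34}{49}\right) = -7 + \frac{132}{49} = - \frac{211}{49} \approx -4.3061$)
$c = \frac{28386}{49}$ ($c = -4 + \left(579 - - \frac{211}{49}\right) = -4 + \left(579 + \frac{211}{49}\right) = -4 + \frac{28582}{49} = \frac{28386}{49} \approx 579.31$)
$- 435 \left(c + 947\right) = - 435 \left(\frac{28386}{49} + 947\right) = \left(-435\right) \frac{74789}{49} = - \frac{32533215}{49}$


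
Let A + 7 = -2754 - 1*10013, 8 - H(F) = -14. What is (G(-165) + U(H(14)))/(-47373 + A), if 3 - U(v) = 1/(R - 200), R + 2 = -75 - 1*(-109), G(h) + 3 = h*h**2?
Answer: 754676999/10104696 ≈ 74.686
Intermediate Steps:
H(F) = 22 (H(F) = 8 - 1*(-14) = 8 + 14 = 22)
G(h) = -3 + h**3 (G(h) = -3 + h*h**2 = -3 + h**3)
R = 32 (R = -2 + (-75 - 1*(-109)) = -2 + (-75 + 109) = -2 + 34 = 32)
A = -12774 (A = -7 + (-2754 - 1*10013) = -7 + (-2754 - 10013) = -7 - 12767 = -12774)
U(v) = 505/168 (U(v) = 3 - 1/(32 - 200) = 3 - 1/(-168) = 3 - 1*(-1/168) = 3 + 1/168 = 505/168)
(G(-165) + U(H(14)))/(-47373 + A) = ((-3 + (-165)**3) + 505/168)/(-47373 - 12774) = ((-3 - 4492125) + 505/168)/(-60147) = (-4492128 + 505/168)*(-1/60147) = -754676999/168*(-1/60147) = 754676999/10104696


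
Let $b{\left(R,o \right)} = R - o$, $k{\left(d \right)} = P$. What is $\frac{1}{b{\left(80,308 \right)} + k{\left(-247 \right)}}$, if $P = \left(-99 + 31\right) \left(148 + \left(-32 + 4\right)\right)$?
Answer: $- \frac{1}{8388} \approx -0.00011922$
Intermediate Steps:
$P = -8160$ ($P = - 68 \left(148 - 28\right) = \left(-68\right) 120 = -8160$)
$k{\left(d \right)} = -8160$
$\frac{1}{b{\left(80,308 \right)} + k{\left(-247 \right)}} = \frac{1}{\left(80 - 308\right) - 8160} = \frac{1}{-228 - 8160} = \frac{1}{-8388} = - \frac{1}{8388}$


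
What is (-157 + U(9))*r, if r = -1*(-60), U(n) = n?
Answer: -8880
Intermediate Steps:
r = 60
(-157 + U(9))*r = (-157 + 9)*60 = -148*60 = -8880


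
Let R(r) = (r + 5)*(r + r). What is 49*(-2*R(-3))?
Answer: 1176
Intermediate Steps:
R(r) = 2*r*(5 + r) (R(r) = (5 + r)*(2*r) = 2*r*(5 + r))
49*(-2*R(-3)) = 49*(-4*(-3)*(5 - 3)) = 49*(-4*(-3)*2) = 49*(-2*(-12)) = 49*24 = 1176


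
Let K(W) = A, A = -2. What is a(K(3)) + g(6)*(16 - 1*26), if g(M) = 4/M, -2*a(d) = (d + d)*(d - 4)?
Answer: -56/3 ≈ -18.667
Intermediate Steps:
K(W) = -2
a(d) = -d*(-4 + d) (a(d) = -(d + d)*(d - 4)/2 = -2*d*(-4 + d)/2 = -d*(-4 + d))
a(K(3)) + g(6)*(16 - 1*26) = -2*(4 - 1*(-2)) + (4/6)*(16 - 1*26) = -2*(4 + 2) + (4*(⅙))*(16 - 26) = -2*6 + (⅔)*(-10) = -12 - 20/3 = -56/3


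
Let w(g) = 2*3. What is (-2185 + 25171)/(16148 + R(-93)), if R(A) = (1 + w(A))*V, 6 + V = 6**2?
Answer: 11493/8179 ≈ 1.4052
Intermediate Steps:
V = 30 (V = -6 + 6**2 = -6 + 36 = 30)
w(g) = 6
R(A) = 210 (R(A) = (1 + 6)*30 = 7*30 = 210)
(-2185 + 25171)/(16148 + R(-93)) = (-2185 + 25171)/(16148 + 210) = 22986/16358 = 22986*(1/16358) = 11493/8179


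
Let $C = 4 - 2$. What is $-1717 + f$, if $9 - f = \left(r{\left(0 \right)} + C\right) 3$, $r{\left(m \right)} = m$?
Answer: $-1714$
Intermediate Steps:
$C = 2$ ($C = 4 - 2 = 2$)
$f = 3$ ($f = 9 - \left(0 + 2\right) 3 = 9 - 2 \cdot 3 = 9 - 6 = 3$)
$-1717 + f = -1717 + 3 = -1714$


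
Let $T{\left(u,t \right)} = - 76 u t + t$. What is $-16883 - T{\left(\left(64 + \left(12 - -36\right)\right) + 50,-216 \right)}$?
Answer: $-2676059$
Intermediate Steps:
$T{\left(u,t \right)} = t - 76 t u$ ($T{\left(u,t \right)} = - 76 t u + t = t - 76 t u$)
$-16883 - T{\left(\left(64 + \left(12 - -36\right)\right) + 50,-216 \right)} = -16883 - - 216 \left(1 - 76 \left(\left(64 + \left(12 - -36\right)\right) + 50\right)\right) = -16883 - - 216 \left(1 - 76 \left(\left(64 + \left(12 + 36\right)\right) + 50\right)\right) = -16883 - - 216 \left(1 - 76 \left(\left(64 + 48\right) + 50\right)\right) = -16883 - - 216 \left(1 - 76 \left(112 + 50\right)\right) = -16883 - - 216 \left(1 - 12312\right) = -16883 - \left(-216\right) \left(-12311\right) = -16883 - 2659176 = -2676059$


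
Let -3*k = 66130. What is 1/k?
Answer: -3/66130 ≈ -4.5365e-5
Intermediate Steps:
k = -66130/3 (k = -⅓*66130 = -66130/3 ≈ -22043.)
1/k = 1/(-66130/3) = -3/66130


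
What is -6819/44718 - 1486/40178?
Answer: -56737455/299446634 ≈ -0.18947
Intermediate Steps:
-6819/44718 - 1486/40178 = -6819*1/44718 - 1486*1/40178 = -2273/14906 - 743/20089 = -56737455/299446634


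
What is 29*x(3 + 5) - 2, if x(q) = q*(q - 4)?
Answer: 926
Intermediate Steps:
x(q) = q*(-4 + q)
29*x(3 + 5) - 2 = 29*((3 + 5)*(-4 + (3 + 5))) - 2 = 29*(8*(-4 + 8)) - 2 = 29*(8*4) - 2 = 29*32 - 2 = 928 - 2 = 926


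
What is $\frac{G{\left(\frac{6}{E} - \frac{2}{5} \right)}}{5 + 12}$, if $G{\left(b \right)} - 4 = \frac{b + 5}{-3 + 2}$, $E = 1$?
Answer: $- \frac{33}{85} \approx -0.38824$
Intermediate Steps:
$G{\left(b \right)} = -1 - b$ ($G{\left(b \right)} = 4 + \frac{b + 5}{-3 + 2} = 4 + \frac{5 + b}{-1} = 4 + \left(5 + b\right) \left(-1\right) = 4 - \left(5 + b\right) = -1 - b$)
$\frac{G{\left(\frac{6}{E} - \frac{2}{5} \right)}}{5 + 12} = \frac{-1 - \left(\frac{6}{1} - \frac{2}{5}\right)}{5 + 12} = \frac{-1 - \left(6 \cdot 1 - \frac{2}{5}\right)}{17} = \left(-1 - \left(6 - \frac{2}{5}\right)\right) \frac{1}{17} = \left(-1 - \frac{28}{5}\right) \frac{1}{17} = \left(- \frac{33}{5}\right) \frac{1}{17} = - \frac{33}{85}$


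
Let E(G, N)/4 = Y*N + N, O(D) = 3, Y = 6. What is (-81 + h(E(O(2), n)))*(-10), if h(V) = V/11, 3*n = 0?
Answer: 810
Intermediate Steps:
n = 0 (n = (⅓)*0 = 0)
E(G, N) = 28*N (E(G, N) = 4*(6*N + N) = 4*(7*N) = 28*N)
h(V) = V/11 (h(V) = V*(1/11) = V/11)
(-81 + h(E(O(2), n)))*(-10) = (-81 + (28*0)/11)*(-10) = (-81 + (1/11)*0)*(-10) = (-81 + 0)*(-10) = -81*(-10) = 810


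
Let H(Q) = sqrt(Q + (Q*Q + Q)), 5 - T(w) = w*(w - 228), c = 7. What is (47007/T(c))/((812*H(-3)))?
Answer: 15669*sqrt(3)/1260224 ≈ 0.021535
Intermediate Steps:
T(w) = 5 - w*(-228 + w) (T(w) = 5 - w*(w - 228) = 5 - w*(-228 + w))
H(Q) = sqrt(Q**2 + 2*Q) (H(Q) = sqrt(Q + (Q**2 + Q)) = sqrt(Q + (Q + Q**2)) = sqrt(Q**2 + 2*Q))
(47007/T(c))/((812*H(-3))) = (47007/(5 - 1*7**2 + 228*7))/((812*sqrt(-3*(2 - 3)))) = (47007/(5 - 1*49 + 1596))/((812*sqrt(-3*(-1)))) = (47007/(5 - 49 + 1596))/((812*sqrt(3))) = (47007/1552)*(sqrt(3)/2436) = (47007*(1/1552))*(sqrt(3)/2436) = 47007*(sqrt(3)/2436)/1552 = 15669*sqrt(3)/1260224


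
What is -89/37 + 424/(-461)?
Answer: -56717/17057 ≈ -3.3251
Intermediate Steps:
-89/37 + 424/(-461) = -89*1/37 + 424*(-1/461) = -89/37 - 424/461 = -56717/17057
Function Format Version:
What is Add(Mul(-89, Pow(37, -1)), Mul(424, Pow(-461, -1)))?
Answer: Rational(-56717, 17057) ≈ -3.3251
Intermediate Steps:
Add(Mul(-89, Pow(37, -1)), Mul(424, Pow(-461, -1))) = Add(Mul(-89, Rational(1, 37)), Mul(424, Rational(-1, 461))) = Add(Rational(-89, 37), Rational(-424, 461)) = Rational(-56717, 17057)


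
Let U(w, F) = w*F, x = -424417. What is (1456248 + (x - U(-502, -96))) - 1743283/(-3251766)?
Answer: 3198565599757/3251766 ≈ 9.8364e+5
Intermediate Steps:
U(w, F) = F*w
(1456248 + (x - U(-502, -96))) - 1743283/(-3251766) = (1456248 + (-424417 - (-96)*(-502))) - 1743283/(-3251766) = (1456248 + (-424417 - 1*48192)) - 1743283*(-1/3251766) = (1456248 + (-424417 - 48192)) + 1743283/3251766 = (1456248 - 472609) + 1743283/3251766 = 983639 + 1743283/3251766 = 3198565599757/3251766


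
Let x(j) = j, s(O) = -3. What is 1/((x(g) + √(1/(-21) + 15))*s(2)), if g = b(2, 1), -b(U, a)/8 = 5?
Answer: 140/16643 + √6594/99858 ≈ 0.0092251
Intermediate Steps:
b(U, a) = -40 (b(U, a) = -8*5 = -40)
g = -40
1/((x(g) + √(1/(-21) + 15))*s(2)) = 1/((-40 + √(1/(-21) + 15))*(-3)) = 1/((-40 + √(-1/21 + 15))*(-3)) = 1/((-40 + √(314/21))*(-3)) = 1/((-40 + √6594/21)*(-3)) = 1/(120 - √6594/7)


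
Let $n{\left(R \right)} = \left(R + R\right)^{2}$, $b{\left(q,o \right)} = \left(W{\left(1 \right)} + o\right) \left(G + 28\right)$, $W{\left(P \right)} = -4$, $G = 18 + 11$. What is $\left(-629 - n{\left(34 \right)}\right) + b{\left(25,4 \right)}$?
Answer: $-5253$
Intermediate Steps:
$G = 29$
$b{\left(q,o \right)} = -228 + 57 o$ ($b{\left(q,o \right)} = \left(-4 + o\right) \left(29 + 28\right) = \left(-4 + o\right) 57 = -228 + 57 o$)
$n{\left(R \right)} = 4 R^{2}$ ($n{\left(R \right)} = \left(2 R\right)^{2} = 4 R^{2}$)
$\left(-629 - n{\left(34 \right)}\right) + b{\left(25,4 \right)} = \left(-629 - 4 \cdot 34^{2}\right) + \left(-228 + 57 \cdot 4\right) = \left(-629 - 4 \cdot 1156\right) + \left(-228 + 228\right) = \left(-629 - 4624\right) + 0 = -5253 + 0 = -5253$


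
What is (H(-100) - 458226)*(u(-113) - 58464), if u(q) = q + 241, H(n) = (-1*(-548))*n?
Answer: 29927884736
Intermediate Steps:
H(n) = 548*n
u(q) = 241 + q
(H(-100) - 458226)*(u(-113) - 58464) = (548*(-100) - 458226)*((241 - 113) - 58464) = (-54800 - 458226)*(128 - 58464) = -513026*(-58336) = 29927884736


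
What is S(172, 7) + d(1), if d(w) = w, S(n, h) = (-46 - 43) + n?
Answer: 84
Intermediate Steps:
S(n, h) = -89 + n
S(172, 7) + d(1) = (-89 + 172) + 1 = 83 + 1 = 84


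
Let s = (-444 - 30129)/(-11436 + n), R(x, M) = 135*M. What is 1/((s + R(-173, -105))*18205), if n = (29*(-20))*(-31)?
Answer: -6544/1689274227465 ≈ -3.8739e-9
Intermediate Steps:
n = 17980 (n = -580*(-31) = 17980)
s = -30573/6544 (s = (-444 - 30129)/(-11436 + 17980) = -30573/6544 ≈ -4.6719)
1/((s + R(-173, -105))*18205) = 1/((-30573/6544 + 135*(-105))*18205) = (1/18205)/(-30573/6544 - 14175) = (1/18205)/(-92791773/6544) = -6544/92791773*1/18205 = -6544/1689274227465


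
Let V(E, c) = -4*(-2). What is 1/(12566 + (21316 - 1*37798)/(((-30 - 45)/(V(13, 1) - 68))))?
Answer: -5/3098 ≈ -0.0016139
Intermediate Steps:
V(E, c) = 8
1/(12566 + (21316 - 1*37798)/(((-30 - 45)/(V(13, 1) - 68)))) = 1/(12566 + (21316 - 1*37798)/(((-30 - 45)/(8 - 68)))) = 1/(12566 + (21316 - 37798)/((-75/(-60)))) = 1/(12566 - 16482/((-1/60*(-75)))) = 1/(12566 - 16482/5/4) = 1/(12566 - 16482*4/5) = 1/(12566 - 65928/5) = 1/(-3098/5) = -5/3098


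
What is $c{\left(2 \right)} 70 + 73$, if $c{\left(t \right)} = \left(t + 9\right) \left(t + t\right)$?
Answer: $3153$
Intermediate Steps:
$c{\left(t \right)} = 2 t \left(9 + t\right)$ ($c{\left(t \right)} = \left(9 + t\right) 2 t = 2 t \left(9 + t\right)$)
$c{\left(2 \right)} 70 + 73 = 2 \cdot 2 \left(9 + 2\right) 70 + 73 = 2 \cdot 2 \cdot 11 \cdot 70 + 73 = 44 \cdot 70 + 73 = 3080 + 73 = 3153$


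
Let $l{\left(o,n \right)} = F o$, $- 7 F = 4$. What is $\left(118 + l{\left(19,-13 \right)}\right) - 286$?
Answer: $- \frac{1252}{7} \approx -178.86$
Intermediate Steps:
$F = - \frac{4}{7}$ ($F = \left(- \frac{1}{7}\right) 4 = - \frac{4}{7} \approx -0.57143$)
$l{\left(o,n \right)} = - \frac{4 o}{7}$
$\left(118 + l{\left(19,-13 \right)}\right) - 286 = \left(118 - \frac{76}{7}\right) - 286 = \frac{750}{7} - 286 = - \frac{1252}{7}$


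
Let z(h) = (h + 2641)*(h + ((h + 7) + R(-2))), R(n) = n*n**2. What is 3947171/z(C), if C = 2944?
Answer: 3947171/32878895 ≈ 0.12005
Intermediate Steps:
R(n) = n**3
z(h) = (-1 + 2*h)*(2641 + h) (z(h) = (h + 2641)*(h + ((h + 7) + (-2)**3)) = (2641 + h)*(h + ((7 + h) - 8)) = (2641 + h)*(h + (-1 + h)) = (2641 + h)*(-1 + 2*h) = (-1 + 2*h)*(2641 + h))
3947171/z(C) = 3947171/(-2641 + 2*2944**2 + 5281*2944) = 3947171/(-2641 + 2*8667136 + 15547264) = 3947171/(-2641 + 17334272 + 15547264) = 3947171/32878895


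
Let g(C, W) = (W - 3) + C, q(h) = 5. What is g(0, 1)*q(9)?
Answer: -10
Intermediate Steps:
g(C, W) = -3 + C + W (g(C, W) = (-3 + W) + C = -3 + C + W)
g(0, 1)*q(9) = (-3 + 0 + 1)*5 = -2*5 = -10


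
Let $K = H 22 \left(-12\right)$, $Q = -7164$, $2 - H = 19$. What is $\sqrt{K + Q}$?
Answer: $2 i \sqrt{669} \approx 51.73 i$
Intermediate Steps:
$H = -17$ ($H = 2 - 19 = -17$)
$K = 4488$ ($K = \left(-17\right) 22 \left(-12\right) = \left(-374\right) \left(-12\right) = 4488$)
$\sqrt{K + Q} = \sqrt{4488 - 7164} = \sqrt{-2676} = 2 i \sqrt{669}$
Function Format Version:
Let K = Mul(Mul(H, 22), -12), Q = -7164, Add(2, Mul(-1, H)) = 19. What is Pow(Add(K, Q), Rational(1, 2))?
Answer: Mul(2, I, Pow(669, Rational(1, 2))) ≈ Mul(51.730, I)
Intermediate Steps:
H = -17 (H = Add(2, Mul(-1, 19)) = Add(2, -19) = -17)
K = 4488 (K = Mul(Mul(-17, 22), -12) = Mul(-374, -12) = 4488)
Pow(Add(K, Q), Rational(1, 2)) = Pow(Add(4488, -7164), Rational(1, 2)) = Pow(-2676, Rational(1, 2)) = Mul(2, I, Pow(669, Rational(1, 2)))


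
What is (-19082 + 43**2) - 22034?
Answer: -39267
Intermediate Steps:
(-19082 + 43**2) - 22034 = (-19082 + 1849) - 22034 = -17233 - 22034 = -39267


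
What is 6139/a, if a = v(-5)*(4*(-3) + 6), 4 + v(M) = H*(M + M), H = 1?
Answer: 877/12 ≈ 73.083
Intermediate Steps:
v(M) = -4 + 2*M (v(M) = -4 + 1*(M + M) = -4 + 1*(2*M) = -4 + 2*M)
a = 84 (a = (-4 + 2*(-5))*(4*(-3) + 6) = (-4 - 10)*(-12 + 6) = -14*(-6) = 84)
6139/a = 6139/84 = 6139*(1/84) = 877/12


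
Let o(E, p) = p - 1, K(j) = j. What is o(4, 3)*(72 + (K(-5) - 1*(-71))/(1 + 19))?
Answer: 753/5 ≈ 150.60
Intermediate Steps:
o(E, p) = -1 + p
o(4, 3)*(72 + (K(-5) - 1*(-71))/(1 + 19)) = (-1 + 3)*(72 + (-5 - 1*(-71))/(1 + 19)) = 2*(72 + (-5 + 71)/20) = 2*(72 + 66*(1/20)) = 2*(72 + 33/10) = 2*(753/10) = 753/5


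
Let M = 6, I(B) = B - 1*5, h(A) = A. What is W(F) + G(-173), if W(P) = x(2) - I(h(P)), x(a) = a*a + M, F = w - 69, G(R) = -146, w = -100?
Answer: 38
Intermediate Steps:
I(B) = -5 + B (I(B) = B - 5 = -5 + B)
F = -169 (F = -100 - 69 = -169)
x(a) = 6 + a² (x(a) = a*a + 6 = a² + 6 = 6 + a²)
W(P) = 15 - P (W(P) = (6 + 2²) - (-5 + P) = (6 + 4) + (5 - P) = 10 + (5 - P) = 15 - P)
W(F) + G(-173) = (15 - 1*(-169)) - 146 = (15 + 169) - 146 = 184 - 146 = 38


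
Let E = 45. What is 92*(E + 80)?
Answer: 11500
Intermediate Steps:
92*(E + 80) = 92*(45 + 80) = 92*125 = 11500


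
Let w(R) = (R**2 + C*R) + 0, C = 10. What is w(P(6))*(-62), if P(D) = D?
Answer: -5952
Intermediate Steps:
w(R) = R**2 + 10*R (w(R) = (R**2 + 10*R) + 0 = R**2 + 10*R)
w(P(6))*(-62) = (6*(10 + 6))*(-62) = (6*16)*(-62) = 96*(-62) = -5952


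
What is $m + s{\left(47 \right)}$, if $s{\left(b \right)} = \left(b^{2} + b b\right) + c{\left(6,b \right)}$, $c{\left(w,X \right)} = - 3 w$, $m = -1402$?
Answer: $2998$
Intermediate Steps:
$s{\left(b \right)} = -18 + 2 b^{2}$ ($s{\left(b \right)} = \left(b^{2} + b b\right) - 18 = \left(b^{2} + b^{2}\right) - 18 = 2 b^{2} - 18 = -18 + 2 b^{2}$)
$m + s{\left(47 \right)} = -1402 - \left(18 - 2 \cdot 47^{2}\right) = -1402 + \left(-18 + 2 \cdot 2209\right) = -1402 + \left(-18 + 4418\right) = -1402 + 4400 = 2998$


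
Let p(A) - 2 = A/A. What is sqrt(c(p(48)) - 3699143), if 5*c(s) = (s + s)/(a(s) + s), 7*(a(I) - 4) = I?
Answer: I*sqrt(62515513970)/130 ≈ 1923.3*I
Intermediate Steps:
p(A) = 3 (p(A) = 2 + A/A = 2 + 1 = 3)
a(I) = 4 + I/7
c(s) = 2*s/(5*(4 + 8*s/7)) (c(s) = ((s + s)/((4 + s/7) + s))/5 = ((2*s)/(4 + 8*s/7))/5 = (2*s/(4 + 8*s/7))/5 = 2*s/(5*(4 + 8*s/7)))
sqrt(c(p(48)) - 3699143) = sqrt((7/10)*3/(7 + 2*3) - 3699143) = sqrt((7/10)*3/(7 + 6) - 3699143) = sqrt((7/10)*3/13 - 3699143) = sqrt((7/10)*3*(1/13) - 3699143) = sqrt(21/130 - 3699143) = sqrt(-480888569/130) = I*sqrt(62515513970)/130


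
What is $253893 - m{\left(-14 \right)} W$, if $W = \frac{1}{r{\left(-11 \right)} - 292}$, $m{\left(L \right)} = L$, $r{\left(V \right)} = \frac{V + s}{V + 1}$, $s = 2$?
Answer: $\frac{739082383}{2911} \approx 2.5389 \cdot 10^{5}$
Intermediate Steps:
$r{\left(V \right)} = \frac{2 + V}{1 + V}$ ($r{\left(V \right)} = \frac{V + 2}{V + 1} = \frac{2 + V}{1 + V}$)
$W = - \frac{10}{2911}$ ($W = \frac{1}{\frac{2 - 11}{1 - 11} - 292} = \frac{1}{\frac{1}{-10} \left(-9\right) - 292} = \frac{1}{\left(- \frac{1}{10}\right) \left(-9\right) - 292} = \frac{1}{\frac{9}{10} - 292} = \frac{1}{- \frac{2911}{10}} = - \frac{10}{2911} \approx -0.0034352$)
$253893 - m{\left(-14 \right)} W = 253893 - \left(-14\right) \left(- \frac{10}{2911}\right) = 253893 - \frac{140}{2911} = \frac{739082383}{2911}$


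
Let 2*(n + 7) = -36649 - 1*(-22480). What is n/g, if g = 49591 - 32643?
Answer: -14183/33896 ≈ -0.41843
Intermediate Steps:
g = 16948
n = -14183/2 (n = -7 + (-36649 - 1*(-22480))/2 = -7 + (-36649 + 22480)/2 = -7 + (½)*(-14169) = -7 - 14169/2 = -14183/2 ≈ -7091.5)
n/g = -14183/2/16948 = -14183/2*1/16948 = -14183/33896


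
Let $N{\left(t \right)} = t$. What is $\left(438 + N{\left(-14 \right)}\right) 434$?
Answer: $184016$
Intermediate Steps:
$\left(438 + N{\left(-14 \right)}\right) 434 = \left(438 - 14\right) 434 = 424 \cdot 434 = 184016$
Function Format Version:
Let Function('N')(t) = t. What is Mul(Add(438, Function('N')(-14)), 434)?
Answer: 184016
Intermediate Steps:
Mul(Add(438, Function('N')(-14)), 434) = Mul(Add(438, -14), 434) = Mul(424, 434) = 184016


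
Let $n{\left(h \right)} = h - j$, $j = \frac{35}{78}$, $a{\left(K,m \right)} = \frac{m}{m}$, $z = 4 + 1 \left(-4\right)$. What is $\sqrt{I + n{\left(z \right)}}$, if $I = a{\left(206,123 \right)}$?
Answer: $\frac{\sqrt{3354}}{78} \approx 0.74248$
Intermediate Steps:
$z = 0$ ($z = 4 - 4 = 0$)
$a{\left(K,m \right)} = 1$
$I = 1$
$j = \frac{35}{78}$ ($j = 35 \cdot \frac{1}{78} = \frac{35}{78} \approx 0.44872$)
$n{\left(h \right)} = - \frac{35}{78} + h$ ($n{\left(h \right)} = h - \frac{35}{78} = - \frac{35}{78} + h$)
$\sqrt{I + n{\left(z \right)}} = \sqrt{1 + \left(- \frac{35}{78} + 0\right)} = \sqrt{1 - \frac{35}{78}} = \sqrt{\frac{43}{78}} = \frac{\sqrt{3354}}{78}$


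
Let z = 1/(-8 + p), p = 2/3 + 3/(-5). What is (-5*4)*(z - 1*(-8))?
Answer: -18740/119 ≈ -157.48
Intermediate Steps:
p = 1/15 (p = 2*(1/3) + 3*(-1/5) = 2/3 - 3/5 = 1/15 ≈ 0.066667)
z = -15/119 (z = 1/(-8 + 1/15) = 1/(-119/15) = -15/119 ≈ -0.12605)
(-5*4)*(z - 1*(-8)) = (-5*4)*(-15/119 - 1*(-8)) = -20*(-15/119 + 8) = -20*937/119 = -18740/119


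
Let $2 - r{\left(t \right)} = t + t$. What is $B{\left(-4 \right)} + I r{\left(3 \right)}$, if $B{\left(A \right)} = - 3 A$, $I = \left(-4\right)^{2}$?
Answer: $-52$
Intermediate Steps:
$I = 16$
$r{\left(t \right)} = 2 - 2 t$ ($r{\left(t \right)} = 2 - \left(t + t\right) = 2 - 2 t$)
$B{\left(-4 \right)} + I r{\left(3 \right)} = \left(-3\right) \left(-4\right) + 16 \left(2 - 6\right) = 12 + 16 \left(2 - 6\right) = 12 + 16 \left(-4\right) = 12 - 64 = -52$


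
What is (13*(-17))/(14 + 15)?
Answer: -221/29 ≈ -7.6207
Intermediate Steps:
(13*(-17))/(14 + 15) = -221/29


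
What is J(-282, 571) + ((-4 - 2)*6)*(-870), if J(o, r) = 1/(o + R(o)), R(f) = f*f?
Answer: 2481859441/79242 ≈ 31320.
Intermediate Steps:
R(f) = f²
J(o, r) = 1/(o + o²)
J(-282, 571) + ((-4 - 2)*6)*(-870) = 1/((-282)*(1 - 282)) + ((-4 - 2)*6)*(-870) = -1/282/(-281) - 6*6*(-870) = -1/282*(-1/281) - 36*(-870) = 1/79242 + 31320 = 2481859441/79242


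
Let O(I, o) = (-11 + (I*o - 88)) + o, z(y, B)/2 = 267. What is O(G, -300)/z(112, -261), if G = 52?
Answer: -5333/178 ≈ -29.961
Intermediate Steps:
z(y, B) = 534 (z(y, B) = 2*267 = 534)
O(I, o) = -99 + o + I*o (O(I, o) = (-11 + (-88 + I*o)) + o = (-99 + I*o) + o = -99 + o + I*o)
O(G, -300)/z(112, -261) = (-99 - 300 + 52*(-300))/534 = (-99 - 300 - 15600)*(1/534) = -15999*1/534 = -5333/178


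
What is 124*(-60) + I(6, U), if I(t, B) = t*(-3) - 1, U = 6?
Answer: -7459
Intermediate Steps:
I(t, B) = -1 - 3*t (I(t, B) = -3*t - 1 = -1 - 3*t)
124*(-60) + I(6, U) = 124*(-60) + (-1 - 3*6) = -7440 + (-1 - 18) = -7440 - 19 = -7459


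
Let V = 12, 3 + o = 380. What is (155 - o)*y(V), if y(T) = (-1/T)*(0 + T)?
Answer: 222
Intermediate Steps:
o = 377 (o = -3 + 380 = 377)
y(T) = -1 (y(T) = (-1/T)*T = -1)
(155 - o)*y(V) = (155 - 1*377)*(-1) = (155 - 377)*(-1) = -222*(-1) = 222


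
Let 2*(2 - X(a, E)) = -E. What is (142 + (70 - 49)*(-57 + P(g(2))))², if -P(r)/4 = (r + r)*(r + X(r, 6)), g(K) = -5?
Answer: 1113025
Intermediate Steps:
X(a, E) = 2 + E/2 (X(a, E) = 2 - (-1)*E/2 = 2 + E/2)
P(r) = -8*r*(5 + r) (P(r) = -4*(r + r)*(r + (2 + (½)*6)) = -4*2*r*(r + (2 + 3)) = -4*2*r*(r + 5) = -4*2*r*(5 + r) = -8*r*(5 + r))
(142 + (70 - 49)*(-57 + P(g(2))))² = (142 + (70 - 49)*(-57 - 8*(-5)*(5 - 5)))² = (142 + 21*(-57 - 8*(-5)*0))² = (142 + 21*(-57 + 0))² = (142 + 21*(-57))² = (142 - 1197)² = (-1055)² = 1113025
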